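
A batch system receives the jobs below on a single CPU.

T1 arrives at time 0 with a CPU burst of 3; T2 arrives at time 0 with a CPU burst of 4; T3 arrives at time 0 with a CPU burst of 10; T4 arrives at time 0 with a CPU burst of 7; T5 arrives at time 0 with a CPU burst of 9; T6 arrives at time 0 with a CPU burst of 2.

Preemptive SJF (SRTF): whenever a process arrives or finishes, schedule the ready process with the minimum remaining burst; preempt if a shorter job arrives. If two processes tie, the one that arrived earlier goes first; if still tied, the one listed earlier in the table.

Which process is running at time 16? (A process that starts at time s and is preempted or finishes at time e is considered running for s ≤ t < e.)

T5

Schedule: | T6 0-2 | T1 2-5 | T2 5-9 | T4 9-16 | T5 16-25 | T3 25-35 |
Completion: T1=5  T2=9  T3=35  T4=16  T5=25  T6=2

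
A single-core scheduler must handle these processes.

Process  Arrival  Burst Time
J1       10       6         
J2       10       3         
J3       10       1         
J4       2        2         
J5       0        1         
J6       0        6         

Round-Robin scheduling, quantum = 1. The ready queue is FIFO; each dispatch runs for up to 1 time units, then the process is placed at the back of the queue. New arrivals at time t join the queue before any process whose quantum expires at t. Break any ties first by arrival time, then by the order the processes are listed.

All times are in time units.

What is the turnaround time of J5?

1

Schedule: | J5 0-1 | J6 1-2 | J4 2-3 | J6 3-4 | J4 4-5 | J6 5-9 | idle 9-10 | J1 10-11 | J2 11-12 | J3 12-13 | J1 13-14 | J2 14-15 | J1 15-16 | J2 16-17 | J1 17-20 |
Completion: J1=20  J2=17  J3=13  J4=5  J5=1  J6=9
Turnaround(J5) = completion − arrival = 1 − 0 = 1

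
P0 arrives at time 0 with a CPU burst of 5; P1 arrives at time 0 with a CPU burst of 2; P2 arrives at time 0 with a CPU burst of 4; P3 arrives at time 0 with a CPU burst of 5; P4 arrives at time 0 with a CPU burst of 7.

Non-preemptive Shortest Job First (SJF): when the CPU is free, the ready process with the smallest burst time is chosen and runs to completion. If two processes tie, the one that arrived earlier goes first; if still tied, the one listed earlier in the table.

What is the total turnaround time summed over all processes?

58

Schedule: | P1 0-2 | P2 2-6 | P0 6-11 | P3 11-16 | P4 16-23 |
Completion: P0=11  P1=2  P2=6  P3=16  P4=23
Turnaround (C−A): P0=11  P1=2  P2=6  P3=16  P4=23
Turnaround = completion − arrival: P0=11, P1=2, P2=6, P3=16, P4=23
Total turnaround = 11 + 2 + 6 + 16 + 23 = 58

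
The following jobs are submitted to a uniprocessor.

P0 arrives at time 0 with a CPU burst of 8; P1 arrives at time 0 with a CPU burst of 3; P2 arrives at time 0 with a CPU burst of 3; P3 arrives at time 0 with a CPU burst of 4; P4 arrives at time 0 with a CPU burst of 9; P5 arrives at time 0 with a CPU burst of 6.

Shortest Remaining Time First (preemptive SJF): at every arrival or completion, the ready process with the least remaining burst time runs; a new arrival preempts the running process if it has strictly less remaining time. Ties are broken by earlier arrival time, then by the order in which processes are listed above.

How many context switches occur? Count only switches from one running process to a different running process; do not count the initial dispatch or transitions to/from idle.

Timeline: | P1 0-3 | P2 3-6 | P3 6-10 | P5 10-16 | P0 16-24 | P4 24-33 |
Completion: P0=24  P1=3  P2=6  P3=10  P4=33  P5=16
Turnaround (C−A): P0=24  P1=3  P2=6  P3=10  P4=33  P5=16

5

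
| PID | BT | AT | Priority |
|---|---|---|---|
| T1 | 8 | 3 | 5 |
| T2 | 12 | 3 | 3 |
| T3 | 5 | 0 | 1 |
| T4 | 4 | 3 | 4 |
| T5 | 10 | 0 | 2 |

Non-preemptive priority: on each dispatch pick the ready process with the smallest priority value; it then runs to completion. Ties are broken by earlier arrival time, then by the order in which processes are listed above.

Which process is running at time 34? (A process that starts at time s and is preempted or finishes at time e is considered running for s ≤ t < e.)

Gantt: | T3 0-5 | T5 5-15 | T2 15-27 | T4 27-31 | T1 31-39 |
Completion: T1=39  T2=27  T3=5  T4=31  T5=15

T1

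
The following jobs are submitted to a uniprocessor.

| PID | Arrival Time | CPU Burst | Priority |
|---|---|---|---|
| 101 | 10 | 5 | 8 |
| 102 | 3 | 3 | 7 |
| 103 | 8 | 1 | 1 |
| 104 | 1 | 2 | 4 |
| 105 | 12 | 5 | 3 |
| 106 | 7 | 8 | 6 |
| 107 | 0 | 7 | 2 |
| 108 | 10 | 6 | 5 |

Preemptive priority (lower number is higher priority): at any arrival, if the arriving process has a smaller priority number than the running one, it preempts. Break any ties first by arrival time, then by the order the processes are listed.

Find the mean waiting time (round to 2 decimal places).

9.25

Timeline: | 107 0-7 | 104 7-8 | 103 8-9 | 104 9-10 | 108 10-12 | 105 12-17 | 108 17-21 | 106 21-29 | 102 29-32 | 101 32-37 |
Completion: 101=37  102=32  103=9  104=10  105=17  106=29  107=7  108=21
Waiting times: 101=22, 102=26, 103=0, 104=7, 105=0, 106=14, 107=0, 108=5
Average waiting = (22+26+0+7+0+14+0+5) / 8 = 74/8 = 9.25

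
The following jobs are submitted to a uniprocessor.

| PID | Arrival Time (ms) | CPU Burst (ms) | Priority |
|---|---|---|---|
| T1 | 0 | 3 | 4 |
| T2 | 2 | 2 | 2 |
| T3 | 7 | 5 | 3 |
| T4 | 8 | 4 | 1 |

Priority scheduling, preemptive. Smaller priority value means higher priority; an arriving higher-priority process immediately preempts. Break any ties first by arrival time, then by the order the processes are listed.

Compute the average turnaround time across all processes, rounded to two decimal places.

Gantt: | T1 0-2 | T2 2-4 | T1 4-5 | idle 5-7 | T3 7-8 | T4 8-12 | T3 12-16 |
Completion: T1=5  T2=4  T3=16  T4=12
Turnaround (C−A): T1=5  T2=2  T3=9  T4=4
Turnaround times: T1=5, T2=2, T3=9, T4=4
Average turnaround = (5+2+9+4) / 4 = 20/4 = 5.00

5.00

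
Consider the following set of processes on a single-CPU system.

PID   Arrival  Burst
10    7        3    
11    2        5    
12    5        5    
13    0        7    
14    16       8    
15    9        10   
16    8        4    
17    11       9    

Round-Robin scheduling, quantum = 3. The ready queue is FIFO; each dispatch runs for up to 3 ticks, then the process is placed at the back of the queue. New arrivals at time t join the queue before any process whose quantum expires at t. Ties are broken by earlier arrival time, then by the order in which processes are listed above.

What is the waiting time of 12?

Gantt: | 13 0-3 | 11 3-6 | 13 6-9 | 12 9-12 | 11 12-14 | 10 14-17 | 16 17-20 | 15 20-23 | 13 23-24 | 17 24-27 | 12 27-29 | 14 29-32 | 16 32-33 | 15 33-36 | 17 36-39 | 14 39-42 | 15 42-45 | 17 45-48 | 14 48-50 | 15 50-51 |
Completion: 10=17  11=14  12=29  13=24  14=50  15=51  16=33  17=48
Turnaround (C−A): 10=10  11=12  12=24  13=24  14=34  15=42  16=25  17=37
Waiting(12) = turnaround − burst = 24 − 5 = 19

19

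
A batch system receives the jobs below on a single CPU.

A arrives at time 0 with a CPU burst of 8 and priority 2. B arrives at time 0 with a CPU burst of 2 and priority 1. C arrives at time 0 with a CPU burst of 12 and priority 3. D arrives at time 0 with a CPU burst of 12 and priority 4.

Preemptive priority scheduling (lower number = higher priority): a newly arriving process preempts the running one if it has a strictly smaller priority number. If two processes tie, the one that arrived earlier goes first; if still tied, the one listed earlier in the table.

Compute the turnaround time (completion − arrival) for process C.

22

Schedule: | B 0-2 | A 2-10 | C 10-22 | D 22-34 |
Completion: A=10  B=2  C=22  D=34
Turnaround(C) = completion − arrival = 22 − 0 = 22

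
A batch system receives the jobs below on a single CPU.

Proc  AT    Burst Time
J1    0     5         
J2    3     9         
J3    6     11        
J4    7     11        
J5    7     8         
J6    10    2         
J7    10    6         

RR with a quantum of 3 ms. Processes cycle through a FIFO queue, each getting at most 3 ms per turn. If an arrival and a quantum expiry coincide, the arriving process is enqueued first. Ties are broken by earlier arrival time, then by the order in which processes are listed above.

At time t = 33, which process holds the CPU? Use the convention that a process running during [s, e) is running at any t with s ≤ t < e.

J4

Timeline: | J1 0-3 | J2 3-6 | J1 6-8 | J3 8-11 | J2 11-14 | J4 14-17 | J5 17-20 | J6 20-22 | J7 22-25 | J3 25-28 | J2 28-31 | J4 31-34 | J5 34-37 | J7 37-40 | J3 40-43 | J4 43-46 | J5 46-48 | J3 48-50 | J4 50-52 |
Completion: J1=8  J2=31  J3=50  J4=52  J5=48  J6=22  J7=40
Turnaround (C−A): J1=8  J2=28  J3=44  J4=45  J5=41  J6=12  J7=30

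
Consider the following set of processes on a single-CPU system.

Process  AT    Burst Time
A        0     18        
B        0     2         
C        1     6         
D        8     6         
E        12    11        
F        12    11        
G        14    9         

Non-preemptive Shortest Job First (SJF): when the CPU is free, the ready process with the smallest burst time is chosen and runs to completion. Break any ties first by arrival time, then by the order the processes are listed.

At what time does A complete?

63

Gantt: | B 0-2 | C 2-8 | D 8-14 | G 14-23 | E 23-34 | F 34-45 | A 45-63 |
Completion: A=63  B=2  C=8  D=14  E=34  F=45  G=23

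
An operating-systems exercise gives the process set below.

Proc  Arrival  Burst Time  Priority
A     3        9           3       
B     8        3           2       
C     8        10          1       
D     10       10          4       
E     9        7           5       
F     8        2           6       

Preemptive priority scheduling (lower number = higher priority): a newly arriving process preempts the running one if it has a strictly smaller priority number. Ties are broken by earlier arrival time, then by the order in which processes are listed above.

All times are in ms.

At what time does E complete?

42

Timeline: | idle 0-3 | A 3-8 | C 8-18 | B 18-21 | A 21-25 | D 25-35 | E 35-42 | F 42-44 |
Completion: A=25  B=21  C=18  D=35  E=42  F=44
Turnaround (C−A): A=22  B=13  C=10  D=25  E=33  F=36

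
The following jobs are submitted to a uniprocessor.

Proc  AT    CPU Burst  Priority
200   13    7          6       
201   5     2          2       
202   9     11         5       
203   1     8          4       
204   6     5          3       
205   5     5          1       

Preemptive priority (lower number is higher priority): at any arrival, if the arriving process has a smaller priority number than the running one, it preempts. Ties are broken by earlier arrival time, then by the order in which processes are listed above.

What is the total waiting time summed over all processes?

54

Schedule: | idle 0-1 | 203 1-5 | 205 5-10 | 201 10-12 | 204 12-17 | 203 17-21 | 202 21-32 | 200 32-39 |
Completion: 200=39  201=12  202=32  203=21  204=17  205=10
Waiting = turnaround − burst: 200=19, 201=5, 202=12, 203=12, 204=6, 205=0
Total waiting = 19 + 5 + 12 + 12 + 6 + 0 = 54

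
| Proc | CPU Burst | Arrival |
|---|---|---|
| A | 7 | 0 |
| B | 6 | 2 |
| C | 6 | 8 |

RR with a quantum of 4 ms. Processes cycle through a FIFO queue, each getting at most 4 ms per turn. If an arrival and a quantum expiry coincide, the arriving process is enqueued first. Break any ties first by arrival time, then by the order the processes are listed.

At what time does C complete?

19

Gantt: | A 0-4 | B 4-8 | A 8-11 | C 11-15 | B 15-17 | C 17-19 |
Completion: A=11  B=17  C=19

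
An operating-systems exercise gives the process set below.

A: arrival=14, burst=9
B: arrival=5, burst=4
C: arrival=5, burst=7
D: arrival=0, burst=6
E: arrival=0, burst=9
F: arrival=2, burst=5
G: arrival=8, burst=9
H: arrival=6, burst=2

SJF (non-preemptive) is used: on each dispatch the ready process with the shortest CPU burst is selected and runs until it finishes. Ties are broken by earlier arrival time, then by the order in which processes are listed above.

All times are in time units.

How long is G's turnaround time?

34

Gantt: | D 0-6 | H 6-8 | B 8-12 | F 12-17 | C 17-24 | E 24-33 | G 33-42 | A 42-51 |
Completion: A=51  B=12  C=24  D=6  E=33  F=17  G=42  H=8
Turnaround(G) = completion − arrival = 42 − 8 = 34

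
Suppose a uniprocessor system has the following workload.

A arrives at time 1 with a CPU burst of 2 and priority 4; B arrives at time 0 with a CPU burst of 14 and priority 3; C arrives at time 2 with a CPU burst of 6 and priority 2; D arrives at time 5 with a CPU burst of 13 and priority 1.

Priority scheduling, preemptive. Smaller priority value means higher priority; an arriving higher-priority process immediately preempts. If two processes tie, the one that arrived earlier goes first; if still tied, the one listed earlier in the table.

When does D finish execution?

Gantt: | B 0-2 | C 2-5 | D 5-18 | C 18-21 | B 21-33 | A 33-35 |
Completion: A=35  B=33  C=21  D=18

18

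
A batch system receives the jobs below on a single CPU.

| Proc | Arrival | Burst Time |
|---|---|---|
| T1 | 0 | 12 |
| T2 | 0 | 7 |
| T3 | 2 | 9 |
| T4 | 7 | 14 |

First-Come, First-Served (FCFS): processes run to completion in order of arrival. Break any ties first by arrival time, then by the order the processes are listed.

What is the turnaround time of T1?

Timeline: | T1 0-12 | T2 12-19 | T3 19-28 | T4 28-42 |
Completion: T1=12  T2=19  T3=28  T4=42
Turnaround (C−A): T1=12  T2=19  T3=26  T4=35
Turnaround(T1) = completion − arrival = 12 − 0 = 12

12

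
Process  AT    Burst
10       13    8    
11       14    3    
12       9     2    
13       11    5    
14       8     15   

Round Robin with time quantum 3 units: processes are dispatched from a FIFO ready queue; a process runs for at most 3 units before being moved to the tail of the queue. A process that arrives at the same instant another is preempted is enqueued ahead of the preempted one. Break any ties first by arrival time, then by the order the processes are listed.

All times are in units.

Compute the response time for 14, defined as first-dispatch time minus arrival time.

0

Gantt: | idle 0-8 | 14 8-11 | 12 11-13 | 13 13-16 | 14 16-19 | 10 19-22 | 11 22-25 | 13 25-27 | 14 27-30 | 10 30-33 | 14 33-36 | 10 36-38 | 14 38-41 |
Completion: 10=38  11=25  12=13  13=27  14=41
Turnaround (C−A): 10=25  11=11  12=4  13=16  14=33
Response(14) = first start − arrival = 8 − 8 = 0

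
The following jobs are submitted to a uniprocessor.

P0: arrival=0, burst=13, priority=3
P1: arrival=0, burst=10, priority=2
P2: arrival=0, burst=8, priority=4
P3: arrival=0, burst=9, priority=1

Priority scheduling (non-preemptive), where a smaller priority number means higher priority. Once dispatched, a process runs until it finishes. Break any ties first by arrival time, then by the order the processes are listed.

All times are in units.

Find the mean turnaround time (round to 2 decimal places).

Gantt: | P3 0-9 | P1 9-19 | P0 19-32 | P2 32-40 |
Completion: P0=32  P1=19  P2=40  P3=9
Turnaround (C−A): P0=32  P1=19  P2=40  P3=9
Turnaround times: P0=32, P1=19, P2=40, P3=9
Average turnaround = (32+19+40+9) / 4 = 100/4 = 25.00

25.00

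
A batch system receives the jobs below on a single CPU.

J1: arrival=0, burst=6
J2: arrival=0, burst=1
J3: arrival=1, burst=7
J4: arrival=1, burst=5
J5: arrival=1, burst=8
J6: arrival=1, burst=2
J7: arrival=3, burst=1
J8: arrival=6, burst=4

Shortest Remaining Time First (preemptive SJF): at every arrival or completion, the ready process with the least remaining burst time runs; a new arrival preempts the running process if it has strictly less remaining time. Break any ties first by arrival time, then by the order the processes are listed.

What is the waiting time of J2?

Schedule: | J2 0-1 | J6 1-3 | J7 3-4 | J4 4-9 | J8 9-13 | J1 13-19 | J3 19-26 | J5 26-34 |
Completion: J1=19  J2=1  J3=26  J4=9  J5=34  J6=3  J7=4  J8=13
Turnaround (C−A): J1=19  J2=1  J3=25  J4=8  J5=33  J6=2  J7=1  J8=7
Waiting(J2) = turnaround − burst = 1 − 1 = 0

0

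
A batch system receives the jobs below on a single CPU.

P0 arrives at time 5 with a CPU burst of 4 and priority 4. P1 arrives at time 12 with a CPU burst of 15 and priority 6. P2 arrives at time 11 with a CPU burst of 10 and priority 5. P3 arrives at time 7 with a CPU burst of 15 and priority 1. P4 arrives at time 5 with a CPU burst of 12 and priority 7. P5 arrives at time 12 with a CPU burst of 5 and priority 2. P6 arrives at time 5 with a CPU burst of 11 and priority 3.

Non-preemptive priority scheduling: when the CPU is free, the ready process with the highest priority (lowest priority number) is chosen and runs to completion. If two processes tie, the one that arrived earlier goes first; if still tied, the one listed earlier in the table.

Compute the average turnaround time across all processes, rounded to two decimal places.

Timeline: | idle 0-5 | P6 5-16 | P3 16-31 | P5 31-36 | P0 36-40 | P2 40-50 | P1 50-65 | P4 65-77 |
Completion: P0=40  P1=65  P2=50  P3=31  P4=77  P5=36  P6=16
Turnaround times: P0=35, P1=53, P2=39, P3=24, P4=72, P5=24, P6=11
Average turnaround = (35+53+39+24+72+24+11) / 7 = 258/7 = 36.86

36.86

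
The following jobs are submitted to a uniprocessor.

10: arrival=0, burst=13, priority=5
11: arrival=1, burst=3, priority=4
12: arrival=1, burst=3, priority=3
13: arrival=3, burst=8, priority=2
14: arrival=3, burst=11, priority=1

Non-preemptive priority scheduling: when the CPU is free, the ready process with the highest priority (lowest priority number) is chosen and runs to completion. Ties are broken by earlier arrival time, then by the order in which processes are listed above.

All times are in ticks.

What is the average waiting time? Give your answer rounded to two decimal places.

Schedule: | 10 0-13 | 14 13-24 | 13 24-32 | 12 32-35 | 11 35-38 |
Completion: 10=13  11=38  12=35  13=32  14=24
Waiting times: 10=0, 11=34, 12=31, 13=21, 14=10
Average waiting = (0+34+31+21+10) / 5 = 96/5 = 19.20

19.20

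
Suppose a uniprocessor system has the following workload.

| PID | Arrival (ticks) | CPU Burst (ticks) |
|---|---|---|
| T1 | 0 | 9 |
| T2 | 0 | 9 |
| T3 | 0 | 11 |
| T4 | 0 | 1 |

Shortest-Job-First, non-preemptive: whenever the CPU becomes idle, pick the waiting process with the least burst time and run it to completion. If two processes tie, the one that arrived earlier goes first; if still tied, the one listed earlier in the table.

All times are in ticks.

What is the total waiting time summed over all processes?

Gantt: | T4 0-1 | T1 1-10 | T2 10-19 | T3 19-30 |
Completion: T1=10  T2=19  T3=30  T4=1
Waiting = turnaround − burst: T1=1, T2=10, T3=19, T4=0
Total waiting = 1 + 10 + 19 + 0 = 30

30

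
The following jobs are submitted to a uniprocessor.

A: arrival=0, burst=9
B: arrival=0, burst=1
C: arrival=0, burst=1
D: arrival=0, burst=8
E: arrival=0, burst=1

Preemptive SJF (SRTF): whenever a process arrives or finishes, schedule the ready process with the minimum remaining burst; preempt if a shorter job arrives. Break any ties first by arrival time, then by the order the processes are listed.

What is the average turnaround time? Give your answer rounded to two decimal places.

Schedule: | B 0-1 | C 1-2 | E 2-3 | D 3-11 | A 11-20 |
Completion: A=20  B=1  C=2  D=11  E=3
Turnaround times: A=20, B=1, C=2, D=11, E=3
Average turnaround = (20+1+2+11+3) / 5 = 37/5 = 7.40

7.40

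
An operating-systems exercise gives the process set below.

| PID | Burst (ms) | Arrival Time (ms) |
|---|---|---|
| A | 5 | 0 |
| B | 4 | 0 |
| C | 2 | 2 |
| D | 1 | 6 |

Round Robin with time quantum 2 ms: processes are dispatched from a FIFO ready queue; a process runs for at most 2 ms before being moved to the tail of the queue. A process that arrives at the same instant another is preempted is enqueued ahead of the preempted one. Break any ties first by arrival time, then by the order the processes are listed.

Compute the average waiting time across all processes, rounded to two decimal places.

Timeline: | A 0-2 | B 2-4 | C 4-6 | A 6-8 | B 8-10 | D 10-11 | A 11-12 |
Completion: A=12  B=10  C=6  D=11
Waiting times: A=7, B=6, C=2, D=4
Average waiting = (7+6+2+4) / 4 = 19/4 = 4.75

4.75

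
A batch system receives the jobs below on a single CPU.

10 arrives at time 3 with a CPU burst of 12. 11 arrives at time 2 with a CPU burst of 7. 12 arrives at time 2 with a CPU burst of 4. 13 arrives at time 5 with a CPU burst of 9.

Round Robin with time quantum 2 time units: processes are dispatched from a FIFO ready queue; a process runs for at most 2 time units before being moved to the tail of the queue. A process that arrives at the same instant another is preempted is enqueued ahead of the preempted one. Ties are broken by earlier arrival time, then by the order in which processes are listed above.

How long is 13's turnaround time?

27

Schedule: | idle 0-2 | 11 2-4 | 12 4-6 | 10 6-8 | 11 8-10 | 13 10-12 | 12 12-14 | 10 14-16 | 11 16-18 | 13 18-20 | 10 20-22 | 11 22-23 | 13 23-25 | 10 25-27 | 13 27-29 | 10 29-31 | 13 31-32 | 10 32-34 |
Completion: 10=34  11=23  12=14  13=32
Turnaround (C−A): 10=31  11=21  12=12  13=27
Turnaround(13) = completion − arrival = 32 − 5 = 27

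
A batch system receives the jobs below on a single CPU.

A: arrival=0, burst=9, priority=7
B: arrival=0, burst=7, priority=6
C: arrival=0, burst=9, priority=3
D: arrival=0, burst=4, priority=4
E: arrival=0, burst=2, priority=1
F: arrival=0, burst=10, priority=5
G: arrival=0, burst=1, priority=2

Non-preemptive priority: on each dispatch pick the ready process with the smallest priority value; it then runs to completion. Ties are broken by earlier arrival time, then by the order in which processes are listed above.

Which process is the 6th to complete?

B

Gantt: | E 0-2 | G 2-3 | C 3-12 | D 12-16 | F 16-26 | B 26-33 | A 33-42 |
Completion: A=42  B=33  C=12  D=16  E=2  F=26  G=3
Finish order: E → G → C → D → F → B → A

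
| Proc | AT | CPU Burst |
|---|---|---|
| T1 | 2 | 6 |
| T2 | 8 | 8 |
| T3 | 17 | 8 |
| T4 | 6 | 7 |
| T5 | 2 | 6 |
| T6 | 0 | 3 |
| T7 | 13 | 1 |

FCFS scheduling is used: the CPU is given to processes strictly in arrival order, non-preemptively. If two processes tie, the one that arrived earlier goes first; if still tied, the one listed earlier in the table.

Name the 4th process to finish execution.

T4

Timeline: | T6 0-3 | T1 3-9 | T5 9-15 | T4 15-22 | T2 22-30 | T7 30-31 | T3 31-39 |
Completion: T1=9  T2=30  T3=39  T4=22  T5=15  T6=3  T7=31
Turnaround (C−A): T1=7  T2=22  T3=22  T4=16  T5=13  T6=3  T7=18
Finish order: T6 → T1 → T5 → T4 → T2 → T7 → T3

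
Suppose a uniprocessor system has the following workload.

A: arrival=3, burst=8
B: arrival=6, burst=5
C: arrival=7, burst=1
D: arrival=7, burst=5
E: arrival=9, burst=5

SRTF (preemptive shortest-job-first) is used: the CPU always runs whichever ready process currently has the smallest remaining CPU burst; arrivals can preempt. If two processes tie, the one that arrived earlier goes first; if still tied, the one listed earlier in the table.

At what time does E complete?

Gantt: | idle 0-3 | A 3-7 | C 7-8 | A 8-12 | B 12-17 | D 17-22 | E 22-27 |
Completion: A=12  B=17  C=8  D=22  E=27
Turnaround (C−A): A=9  B=11  C=1  D=15  E=18

27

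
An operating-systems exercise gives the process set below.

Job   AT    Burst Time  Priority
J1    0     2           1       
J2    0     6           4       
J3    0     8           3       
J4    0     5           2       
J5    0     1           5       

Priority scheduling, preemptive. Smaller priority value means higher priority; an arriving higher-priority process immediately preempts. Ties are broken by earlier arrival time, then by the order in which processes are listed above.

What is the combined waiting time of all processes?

45

Gantt: | J1 0-2 | J4 2-7 | J3 7-15 | J2 15-21 | J5 21-22 |
Completion: J1=2  J2=21  J3=15  J4=7  J5=22
Turnaround (C−A): J1=2  J2=21  J3=15  J4=7  J5=22
Waiting = turnaround − burst: J1=0, J2=15, J3=7, J4=2, J5=21
Total waiting = 0 + 15 + 7 + 2 + 21 = 45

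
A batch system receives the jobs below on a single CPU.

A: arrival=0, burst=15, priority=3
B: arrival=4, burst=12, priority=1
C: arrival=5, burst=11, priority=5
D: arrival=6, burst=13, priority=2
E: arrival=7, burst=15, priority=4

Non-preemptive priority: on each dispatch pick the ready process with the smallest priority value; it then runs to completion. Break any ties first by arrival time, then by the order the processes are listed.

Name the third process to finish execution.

D

Gantt: | A 0-15 | B 15-27 | D 27-40 | E 40-55 | C 55-66 |
Completion: A=15  B=27  C=66  D=40  E=55
Turnaround (C−A): A=15  B=23  C=61  D=34  E=48
Finish order: A → B → D → E → C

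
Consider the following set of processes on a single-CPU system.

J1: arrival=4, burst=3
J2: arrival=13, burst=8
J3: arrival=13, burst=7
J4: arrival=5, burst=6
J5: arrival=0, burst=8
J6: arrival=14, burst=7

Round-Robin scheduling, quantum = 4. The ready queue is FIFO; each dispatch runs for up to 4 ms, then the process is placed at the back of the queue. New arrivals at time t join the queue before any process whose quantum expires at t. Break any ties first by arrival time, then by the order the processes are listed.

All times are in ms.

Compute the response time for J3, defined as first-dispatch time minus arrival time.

Gantt: | J5 0-4 | J1 4-7 | J5 7-11 | J4 11-15 | J2 15-19 | J3 19-23 | J6 23-27 | J4 27-29 | J2 29-33 | J3 33-36 | J6 36-39 |
Completion: J1=7  J2=33  J3=36  J4=29  J5=11  J6=39
Response(J3) = first start − arrival = 19 − 13 = 6

6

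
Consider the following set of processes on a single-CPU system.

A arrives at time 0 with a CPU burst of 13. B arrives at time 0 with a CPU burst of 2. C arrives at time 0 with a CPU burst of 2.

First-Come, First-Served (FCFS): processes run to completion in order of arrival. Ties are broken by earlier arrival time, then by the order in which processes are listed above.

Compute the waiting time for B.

Gantt: | A 0-13 | B 13-15 | C 15-17 |
Completion: A=13  B=15  C=17
Turnaround (C−A): A=13  B=15  C=17
Waiting(B) = turnaround − burst = 15 − 2 = 13

13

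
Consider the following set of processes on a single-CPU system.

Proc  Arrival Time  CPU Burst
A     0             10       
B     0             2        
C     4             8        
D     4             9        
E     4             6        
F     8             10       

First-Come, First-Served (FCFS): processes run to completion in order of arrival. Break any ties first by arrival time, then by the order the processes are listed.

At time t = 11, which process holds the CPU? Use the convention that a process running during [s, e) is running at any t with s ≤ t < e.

B

Timeline: | A 0-10 | B 10-12 | C 12-20 | D 20-29 | E 29-35 | F 35-45 |
Completion: A=10  B=12  C=20  D=29  E=35  F=45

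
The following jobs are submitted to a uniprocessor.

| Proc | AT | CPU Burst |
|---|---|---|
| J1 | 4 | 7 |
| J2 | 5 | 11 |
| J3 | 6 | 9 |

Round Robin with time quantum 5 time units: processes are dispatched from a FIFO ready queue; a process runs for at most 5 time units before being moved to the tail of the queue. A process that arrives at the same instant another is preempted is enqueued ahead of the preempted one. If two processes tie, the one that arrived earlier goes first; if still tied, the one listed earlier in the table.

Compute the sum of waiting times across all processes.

40

Gantt: | idle 0-4 | J1 4-9 | J2 9-14 | J3 14-19 | J1 19-21 | J2 21-26 | J3 26-30 | J2 30-31 |
Completion: J1=21  J2=31  J3=30
Turnaround (C−A): J1=17  J2=26  J3=24
Waiting = turnaround − burst: J1=10, J2=15, J3=15
Total waiting = 10 + 15 + 15 = 40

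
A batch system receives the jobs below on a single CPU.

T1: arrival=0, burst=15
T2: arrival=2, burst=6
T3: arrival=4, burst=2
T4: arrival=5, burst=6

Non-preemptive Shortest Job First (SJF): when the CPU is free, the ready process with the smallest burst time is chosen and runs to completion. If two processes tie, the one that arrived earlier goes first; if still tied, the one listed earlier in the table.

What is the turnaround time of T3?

13

Gantt: | T1 0-15 | T3 15-17 | T2 17-23 | T4 23-29 |
Completion: T1=15  T2=23  T3=17  T4=29
Turnaround (C−A): T1=15  T2=21  T3=13  T4=24
Turnaround(T3) = completion − arrival = 17 − 4 = 13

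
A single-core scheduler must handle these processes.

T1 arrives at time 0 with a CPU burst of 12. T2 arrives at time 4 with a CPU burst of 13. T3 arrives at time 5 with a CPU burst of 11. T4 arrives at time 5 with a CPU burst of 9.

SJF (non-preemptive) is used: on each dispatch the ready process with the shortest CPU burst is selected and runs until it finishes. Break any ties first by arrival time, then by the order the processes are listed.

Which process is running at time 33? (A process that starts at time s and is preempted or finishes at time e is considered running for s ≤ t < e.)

T2

Gantt: | T1 0-12 | T4 12-21 | T3 21-32 | T2 32-45 |
Completion: T1=12  T2=45  T3=32  T4=21
Turnaround (C−A): T1=12  T2=41  T3=27  T4=16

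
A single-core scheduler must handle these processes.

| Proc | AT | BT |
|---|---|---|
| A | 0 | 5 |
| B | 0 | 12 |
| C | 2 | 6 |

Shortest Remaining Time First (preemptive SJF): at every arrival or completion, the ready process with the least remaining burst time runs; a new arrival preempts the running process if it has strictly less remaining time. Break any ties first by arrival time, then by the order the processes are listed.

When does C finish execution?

Timeline: | A 0-5 | C 5-11 | B 11-23 |
Completion: A=5  B=23  C=11

11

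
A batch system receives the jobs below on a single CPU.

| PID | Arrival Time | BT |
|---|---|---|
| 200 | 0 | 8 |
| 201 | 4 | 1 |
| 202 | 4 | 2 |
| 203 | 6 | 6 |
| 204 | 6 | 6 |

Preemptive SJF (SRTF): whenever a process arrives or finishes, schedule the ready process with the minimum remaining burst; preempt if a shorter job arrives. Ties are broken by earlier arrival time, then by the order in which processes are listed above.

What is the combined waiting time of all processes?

20

Gantt: | 200 0-4 | 201 4-5 | 202 5-7 | 200 7-11 | 203 11-17 | 204 17-23 |
Completion: 200=11  201=5  202=7  203=17  204=23
Turnaround (C−A): 200=11  201=1  202=3  203=11  204=17
Waiting = turnaround − burst: 200=3, 201=0, 202=1, 203=5, 204=11
Total waiting = 3 + 0 + 1 + 5 + 11 = 20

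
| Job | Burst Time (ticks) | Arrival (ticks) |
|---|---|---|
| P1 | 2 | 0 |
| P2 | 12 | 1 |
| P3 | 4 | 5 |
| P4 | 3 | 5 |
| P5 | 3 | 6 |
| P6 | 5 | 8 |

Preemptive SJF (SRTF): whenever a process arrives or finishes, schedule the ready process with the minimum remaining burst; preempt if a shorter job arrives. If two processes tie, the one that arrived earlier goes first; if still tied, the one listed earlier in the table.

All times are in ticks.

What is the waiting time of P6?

Gantt: | P1 0-2 | P2 2-5 | P4 5-8 | P5 8-11 | P3 11-15 | P6 15-20 | P2 20-29 |
Completion: P1=2  P2=29  P3=15  P4=8  P5=11  P6=20
Turnaround (C−A): P1=2  P2=28  P3=10  P4=3  P5=5  P6=12
Waiting(P6) = turnaround − burst = 12 − 5 = 7

7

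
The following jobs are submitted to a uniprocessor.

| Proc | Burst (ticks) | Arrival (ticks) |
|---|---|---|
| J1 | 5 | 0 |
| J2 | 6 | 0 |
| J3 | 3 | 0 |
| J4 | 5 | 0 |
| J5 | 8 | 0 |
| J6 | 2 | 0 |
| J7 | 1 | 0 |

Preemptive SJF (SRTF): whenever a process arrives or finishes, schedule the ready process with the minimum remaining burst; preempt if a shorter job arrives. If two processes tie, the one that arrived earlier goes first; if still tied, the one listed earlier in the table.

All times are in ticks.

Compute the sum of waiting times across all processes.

59

Timeline: | J7 0-1 | J6 1-3 | J3 3-6 | J1 6-11 | J4 11-16 | J2 16-22 | J5 22-30 |
Completion: J1=11  J2=22  J3=6  J4=16  J5=30  J6=3  J7=1
Turnaround (C−A): J1=11  J2=22  J3=6  J4=16  J5=30  J6=3  J7=1
Waiting = turnaround − burst: J1=6, J2=16, J3=3, J4=11, J5=22, J6=1, J7=0
Total waiting = 6 + 16 + 3 + 11 + 22 + 1 + 0 = 59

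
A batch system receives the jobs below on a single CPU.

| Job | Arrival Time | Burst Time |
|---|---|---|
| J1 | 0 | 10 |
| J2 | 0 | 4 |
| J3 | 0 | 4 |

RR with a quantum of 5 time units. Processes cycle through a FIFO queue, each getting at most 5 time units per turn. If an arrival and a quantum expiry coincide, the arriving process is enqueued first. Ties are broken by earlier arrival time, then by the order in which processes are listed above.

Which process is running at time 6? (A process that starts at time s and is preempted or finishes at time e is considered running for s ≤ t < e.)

Timeline: | J1 0-5 | J2 5-9 | J3 9-13 | J1 13-18 |
Completion: J1=18  J2=9  J3=13
Turnaround (C−A): J1=18  J2=9  J3=13

J2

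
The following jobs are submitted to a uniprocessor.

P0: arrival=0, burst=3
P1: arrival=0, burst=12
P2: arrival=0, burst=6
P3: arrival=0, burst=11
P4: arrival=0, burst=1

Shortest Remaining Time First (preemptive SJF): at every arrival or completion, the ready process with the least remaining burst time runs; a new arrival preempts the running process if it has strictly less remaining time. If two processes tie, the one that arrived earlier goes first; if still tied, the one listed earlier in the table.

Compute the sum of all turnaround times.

Schedule: | P4 0-1 | P0 1-4 | P2 4-10 | P3 10-21 | P1 21-33 |
Completion: P0=4  P1=33  P2=10  P3=21  P4=1
Turnaround = completion − arrival: P0=4, P1=33, P2=10, P3=21, P4=1
Total turnaround = 4 + 33 + 10 + 21 + 1 = 69

69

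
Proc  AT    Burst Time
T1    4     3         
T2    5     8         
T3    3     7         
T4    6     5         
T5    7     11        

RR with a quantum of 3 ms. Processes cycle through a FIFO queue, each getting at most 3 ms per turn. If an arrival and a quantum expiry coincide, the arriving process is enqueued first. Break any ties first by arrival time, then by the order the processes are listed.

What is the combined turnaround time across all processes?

106

Timeline: | idle 0-3 | T3 3-6 | T1 6-9 | T2 9-12 | T4 12-15 | T3 15-18 | T5 18-21 | T2 21-24 | T4 24-26 | T3 26-27 | T5 27-30 | T2 30-32 | T5 32-37 |
Completion: T1=9  T2=32  T3=27  T4=26  T5=37
Turnaround (C−A): T1=5  T2=27  T3=24  T4=20  T5=30
Turnaround = completion − arrival: T1=5, T2=27, T3=24, T4=20, T5=30
Total turnaround = 5 + 27 + 24 + 20 + 30 = 106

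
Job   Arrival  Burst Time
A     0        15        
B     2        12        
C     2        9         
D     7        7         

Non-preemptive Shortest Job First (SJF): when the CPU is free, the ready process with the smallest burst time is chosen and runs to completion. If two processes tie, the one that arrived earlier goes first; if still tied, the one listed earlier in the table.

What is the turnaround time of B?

41

Gantt: | A 0-15 | D 15-22 | C 22-31 | B 31-43 |
Completion: A=15  B=43  C=31  D=22
Turnaround (C−A): A=15  B=41  C=29  D=15
Turnaround(B) = completion − arrival = 43 − 2 = 41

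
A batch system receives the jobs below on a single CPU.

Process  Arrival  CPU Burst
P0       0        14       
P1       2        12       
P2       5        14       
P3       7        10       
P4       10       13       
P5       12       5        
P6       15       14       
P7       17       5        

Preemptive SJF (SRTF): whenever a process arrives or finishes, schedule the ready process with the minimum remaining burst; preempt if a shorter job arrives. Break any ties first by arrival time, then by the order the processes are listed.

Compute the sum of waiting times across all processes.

Schedule: | P0 0-14 | P5 14-19 | P7 19-24 | P3 24-34 | P1 34-46 | P4 46-59 | P2 59-73 | P6 73-87 |
Completion: P0=14  P1=46  P2=73  P3=34  P4=59  P5=19  P6=87  P7=24
Waiting = turnaround − burst: P0=0, P1=32, P2=54, P3=17, P4=36, P5=2, P6=58, P7=2
Total waiting = 0 + 32 + 54 + 17 + 36 + 2 + 58 + 2 = 201

201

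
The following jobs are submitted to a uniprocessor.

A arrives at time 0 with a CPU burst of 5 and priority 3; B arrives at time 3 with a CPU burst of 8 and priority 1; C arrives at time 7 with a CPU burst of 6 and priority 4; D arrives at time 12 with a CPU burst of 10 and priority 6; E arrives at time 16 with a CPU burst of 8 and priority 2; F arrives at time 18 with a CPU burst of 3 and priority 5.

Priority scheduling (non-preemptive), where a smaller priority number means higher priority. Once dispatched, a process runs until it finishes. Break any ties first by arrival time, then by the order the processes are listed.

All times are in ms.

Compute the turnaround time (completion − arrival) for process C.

12

Timeline: | A 0-5 | B 5-13 | C 13-19 | E 19-27 | F 27-30 | D 30-40 |
Completion: A=5  B=13  C=19  D=40  E=27  F=30
Turnaround (C−A): A=5  B=10  C=12  D=28  E=11  F=12
Turnaround(C) = completion − arrival = 19 − 7 = 12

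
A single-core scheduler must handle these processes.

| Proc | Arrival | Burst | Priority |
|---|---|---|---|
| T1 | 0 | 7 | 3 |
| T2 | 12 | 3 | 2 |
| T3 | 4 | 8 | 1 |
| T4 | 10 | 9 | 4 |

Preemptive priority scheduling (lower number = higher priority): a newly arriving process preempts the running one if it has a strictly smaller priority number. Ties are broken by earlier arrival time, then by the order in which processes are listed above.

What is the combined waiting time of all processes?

Schedule: | T1 0-4 | T3 4-12 | T2 12-15 | T1 15-18 | T4 18-27 |
Completion: T1=18  T2=15  T3=12  T4=27
Waiting = turnaround − burst: T1=11, T2=0, T3=0, T4=8
Total waiting = 11 + 0 + 0 + 8 = 19

19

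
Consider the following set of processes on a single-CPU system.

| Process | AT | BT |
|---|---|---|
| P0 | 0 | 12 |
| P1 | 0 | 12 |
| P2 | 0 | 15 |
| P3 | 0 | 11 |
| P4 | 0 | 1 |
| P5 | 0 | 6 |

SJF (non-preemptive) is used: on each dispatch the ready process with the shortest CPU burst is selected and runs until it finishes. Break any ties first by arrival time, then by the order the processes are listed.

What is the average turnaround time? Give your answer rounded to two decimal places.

Schedule: | P4 0-1 | P5 1-7 | P3 7-18 | P0 18-30 | P1 30-42 | P2 42-57 |
Completion: P0=30  P1=42  P2=57  P3=18  P4=1  P5=7
Turnaround (C−A): P0=30  P1=42  P2=57  P3=18  P4=1  P5=7
Turnaround times: P0=30, P1=42, P2=57, P3=18, P4=1, P5=7
Average turnaround = (30+42+57+18+1+7) / 6 = 155/6 = 25.83

25.83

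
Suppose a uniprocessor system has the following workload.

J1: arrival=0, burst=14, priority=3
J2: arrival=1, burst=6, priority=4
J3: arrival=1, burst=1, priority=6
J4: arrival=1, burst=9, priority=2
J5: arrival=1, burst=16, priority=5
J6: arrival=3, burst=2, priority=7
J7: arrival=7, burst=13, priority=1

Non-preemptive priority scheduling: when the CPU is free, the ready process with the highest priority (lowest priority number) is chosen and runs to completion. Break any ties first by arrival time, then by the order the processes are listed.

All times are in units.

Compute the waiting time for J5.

Schedule: | J1 0-14 | J7 14-27 | J4 27-36 | J2 36-42 | J5 42-58 | J3 58-59 | J6 59-61 |
Completion: J1=14  J2=42  J3=59  J4=36  J5=58  J6=61  J7=27
Turnaround (C−A): J1=14  J2=41  J3=58  J4=35  J5=57  J6=58  J7=20
Waiting(J5) = turnaround − burst = 57 − 16 = 41

41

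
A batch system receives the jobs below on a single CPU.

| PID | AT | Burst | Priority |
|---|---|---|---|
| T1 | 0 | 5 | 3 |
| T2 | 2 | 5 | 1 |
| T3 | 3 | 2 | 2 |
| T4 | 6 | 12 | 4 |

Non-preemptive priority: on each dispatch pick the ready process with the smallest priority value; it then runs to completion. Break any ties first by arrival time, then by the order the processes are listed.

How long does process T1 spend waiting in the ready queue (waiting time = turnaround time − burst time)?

0

Timeline: | T1 0-5 | T2 5-10 | T3 10-12 | T4 12-24 |
Completion: T1=5  T2=10  T3=12  T4=24
Turnaround (C−A): T1=5  T2=8  T3=9  T4=18
Waiting(T1) = turnaround − burst = 5 − 5 = 0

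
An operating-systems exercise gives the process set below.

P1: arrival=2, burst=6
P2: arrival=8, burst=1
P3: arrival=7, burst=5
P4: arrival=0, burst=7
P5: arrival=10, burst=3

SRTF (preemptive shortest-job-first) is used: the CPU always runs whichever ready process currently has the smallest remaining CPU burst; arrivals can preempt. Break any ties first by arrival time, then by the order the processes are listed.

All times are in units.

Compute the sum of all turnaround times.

40

Gantt: | P4 0-7 | P3 7-8 | P2 8-9 | P3 9-13 | P5 13-16 | P1 16-22 |
Completion: P1=22  P2=9  P3=13  P4=7  P5=16
Turnaround = completion − arrival: P1=20, P2=1, P3=6, P4=7, P5=6
Total turnaround = 20 + 1 + 6 + 7 + 6 = 40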